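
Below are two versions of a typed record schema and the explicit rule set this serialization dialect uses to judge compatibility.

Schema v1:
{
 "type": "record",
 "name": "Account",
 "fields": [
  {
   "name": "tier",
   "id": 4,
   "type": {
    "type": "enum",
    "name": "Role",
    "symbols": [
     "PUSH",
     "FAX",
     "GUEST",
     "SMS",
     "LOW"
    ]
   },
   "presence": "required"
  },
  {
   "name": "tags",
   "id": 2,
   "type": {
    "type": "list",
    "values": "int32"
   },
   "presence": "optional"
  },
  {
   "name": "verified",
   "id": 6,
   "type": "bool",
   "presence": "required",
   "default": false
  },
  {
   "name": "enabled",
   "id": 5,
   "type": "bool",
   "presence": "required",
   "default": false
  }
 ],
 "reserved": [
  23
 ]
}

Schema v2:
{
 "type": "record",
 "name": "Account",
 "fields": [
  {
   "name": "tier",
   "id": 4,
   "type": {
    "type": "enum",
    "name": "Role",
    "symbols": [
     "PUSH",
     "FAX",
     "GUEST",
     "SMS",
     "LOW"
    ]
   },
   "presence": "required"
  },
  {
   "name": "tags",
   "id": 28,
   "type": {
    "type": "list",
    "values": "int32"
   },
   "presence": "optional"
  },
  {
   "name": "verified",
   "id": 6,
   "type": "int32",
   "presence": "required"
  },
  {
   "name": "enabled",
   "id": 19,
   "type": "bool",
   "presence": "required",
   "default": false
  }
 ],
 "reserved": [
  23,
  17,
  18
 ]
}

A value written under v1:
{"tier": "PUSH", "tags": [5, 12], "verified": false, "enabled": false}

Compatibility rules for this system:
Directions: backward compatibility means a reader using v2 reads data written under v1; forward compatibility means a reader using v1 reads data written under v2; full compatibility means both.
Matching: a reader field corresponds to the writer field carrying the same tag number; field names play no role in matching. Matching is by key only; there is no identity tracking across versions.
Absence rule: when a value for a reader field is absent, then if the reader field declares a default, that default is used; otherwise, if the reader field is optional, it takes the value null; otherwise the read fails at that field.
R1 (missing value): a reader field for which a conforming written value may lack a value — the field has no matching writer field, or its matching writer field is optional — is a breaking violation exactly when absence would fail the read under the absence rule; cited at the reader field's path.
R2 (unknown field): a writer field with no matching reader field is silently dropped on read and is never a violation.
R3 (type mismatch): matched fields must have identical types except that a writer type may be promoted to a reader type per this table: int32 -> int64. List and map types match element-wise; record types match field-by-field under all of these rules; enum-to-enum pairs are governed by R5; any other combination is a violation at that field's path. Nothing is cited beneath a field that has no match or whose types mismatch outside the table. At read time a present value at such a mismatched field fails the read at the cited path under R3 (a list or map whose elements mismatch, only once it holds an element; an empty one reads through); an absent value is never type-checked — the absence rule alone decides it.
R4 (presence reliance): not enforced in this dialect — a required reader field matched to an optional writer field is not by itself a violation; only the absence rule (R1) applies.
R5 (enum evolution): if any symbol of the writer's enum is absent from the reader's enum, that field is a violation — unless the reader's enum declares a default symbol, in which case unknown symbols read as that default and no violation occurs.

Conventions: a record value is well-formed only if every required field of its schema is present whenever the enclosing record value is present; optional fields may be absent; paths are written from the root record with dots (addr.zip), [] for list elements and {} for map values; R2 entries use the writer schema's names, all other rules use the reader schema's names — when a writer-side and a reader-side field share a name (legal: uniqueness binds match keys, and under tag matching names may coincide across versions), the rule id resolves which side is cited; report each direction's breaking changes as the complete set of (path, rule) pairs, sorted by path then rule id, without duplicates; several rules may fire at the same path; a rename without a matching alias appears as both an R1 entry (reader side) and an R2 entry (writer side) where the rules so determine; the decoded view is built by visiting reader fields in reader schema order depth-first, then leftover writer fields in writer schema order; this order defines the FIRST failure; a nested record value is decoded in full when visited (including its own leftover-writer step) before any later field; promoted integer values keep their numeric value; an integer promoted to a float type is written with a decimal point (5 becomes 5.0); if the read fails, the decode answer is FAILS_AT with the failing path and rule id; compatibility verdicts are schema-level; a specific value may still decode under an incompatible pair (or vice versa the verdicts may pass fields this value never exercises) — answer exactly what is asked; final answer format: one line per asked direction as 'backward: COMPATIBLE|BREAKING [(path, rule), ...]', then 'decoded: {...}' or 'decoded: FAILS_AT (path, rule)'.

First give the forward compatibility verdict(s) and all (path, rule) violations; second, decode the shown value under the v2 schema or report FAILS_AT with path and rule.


forward: BREAKING [(verified, R3)]; decoded: FAILS_AT (verified, R3)

the writer's type comes first in each Account pair
checking forward for Account: reader v1 against writer v2:
  Role -> Role, writer required: tier aligns to tier
  tags: no writer match
  int32 -> bool, writer required: verified aligns to verified
  enabled: no writer match
  leftover writer field: tags
  leftover writer field: enabled
  violation R3 at verified
  => forward: BREAKING (1)
decode walk for Account under reader schema v2:
  tier := "PUSH"
  tags := null (absent, optional -> null)
  read fails at verified under R3
  => FAILS_AT (verified, R3)
the rest of the Account diff is inert for this question:
  field tags in record Account: tag 2 changed to 28 -> fires no rule on Account, leaving the asked answer as it is
  field enabled in record Account: tag 5 changed to 19 -> fires no rule on Account, leaving the asked answer as it is


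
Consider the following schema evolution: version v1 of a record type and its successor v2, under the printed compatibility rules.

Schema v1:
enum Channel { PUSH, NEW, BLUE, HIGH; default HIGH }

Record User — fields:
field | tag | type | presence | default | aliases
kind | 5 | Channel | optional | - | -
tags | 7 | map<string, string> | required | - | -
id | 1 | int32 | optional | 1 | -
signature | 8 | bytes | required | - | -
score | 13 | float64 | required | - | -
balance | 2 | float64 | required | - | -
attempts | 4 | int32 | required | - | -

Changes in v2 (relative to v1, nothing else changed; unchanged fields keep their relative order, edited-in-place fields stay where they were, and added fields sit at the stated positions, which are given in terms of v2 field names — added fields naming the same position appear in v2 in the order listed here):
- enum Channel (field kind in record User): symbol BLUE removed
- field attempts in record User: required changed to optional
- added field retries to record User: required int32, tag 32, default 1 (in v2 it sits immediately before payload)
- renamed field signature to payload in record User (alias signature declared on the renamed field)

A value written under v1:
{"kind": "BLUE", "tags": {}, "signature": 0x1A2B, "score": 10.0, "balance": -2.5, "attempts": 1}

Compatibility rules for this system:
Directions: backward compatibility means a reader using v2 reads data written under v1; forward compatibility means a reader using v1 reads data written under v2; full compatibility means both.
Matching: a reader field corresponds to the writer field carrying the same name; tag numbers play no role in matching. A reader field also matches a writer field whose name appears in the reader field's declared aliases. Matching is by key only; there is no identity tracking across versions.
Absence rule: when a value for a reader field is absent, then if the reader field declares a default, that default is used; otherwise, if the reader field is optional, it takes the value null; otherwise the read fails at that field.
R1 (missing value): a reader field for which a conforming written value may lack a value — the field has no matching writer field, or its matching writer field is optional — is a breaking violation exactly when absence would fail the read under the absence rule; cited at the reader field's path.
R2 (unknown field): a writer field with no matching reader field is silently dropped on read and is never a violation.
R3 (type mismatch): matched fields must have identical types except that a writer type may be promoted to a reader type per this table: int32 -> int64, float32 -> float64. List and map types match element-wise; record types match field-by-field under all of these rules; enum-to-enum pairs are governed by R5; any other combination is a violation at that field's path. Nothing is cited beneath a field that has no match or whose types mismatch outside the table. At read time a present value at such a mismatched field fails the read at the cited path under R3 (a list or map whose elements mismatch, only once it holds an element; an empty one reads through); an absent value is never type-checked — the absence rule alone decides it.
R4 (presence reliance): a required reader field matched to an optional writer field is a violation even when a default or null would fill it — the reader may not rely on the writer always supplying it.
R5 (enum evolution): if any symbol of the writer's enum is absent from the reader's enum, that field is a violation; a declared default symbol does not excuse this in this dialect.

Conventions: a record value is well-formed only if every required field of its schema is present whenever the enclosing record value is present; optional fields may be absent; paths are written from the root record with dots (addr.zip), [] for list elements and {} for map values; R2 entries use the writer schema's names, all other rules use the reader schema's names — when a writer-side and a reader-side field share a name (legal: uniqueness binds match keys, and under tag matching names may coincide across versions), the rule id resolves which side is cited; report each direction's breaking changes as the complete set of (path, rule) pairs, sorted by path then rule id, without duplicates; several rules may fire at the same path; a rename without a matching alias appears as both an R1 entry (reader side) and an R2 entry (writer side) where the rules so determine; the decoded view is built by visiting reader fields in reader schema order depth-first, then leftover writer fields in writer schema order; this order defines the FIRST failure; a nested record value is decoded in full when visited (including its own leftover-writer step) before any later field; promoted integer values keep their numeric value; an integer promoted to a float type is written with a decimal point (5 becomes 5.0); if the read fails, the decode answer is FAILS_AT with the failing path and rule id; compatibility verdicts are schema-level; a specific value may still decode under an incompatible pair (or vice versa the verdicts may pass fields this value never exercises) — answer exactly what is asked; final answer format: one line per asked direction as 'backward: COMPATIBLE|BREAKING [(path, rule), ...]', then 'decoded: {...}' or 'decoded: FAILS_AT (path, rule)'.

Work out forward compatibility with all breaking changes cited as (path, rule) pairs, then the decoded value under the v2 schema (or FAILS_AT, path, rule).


forward: BREAKING [(attempts, R1), (attempts, R4), (signature, R1)]; decoded: FAILS_AT (kind, R5)

in User below, arrows point writer -> reader
forward pass over User, reader schema v1, writer schema v2:
  kind: Channel -> Channel, writer optional; from kind
  tags: map<string, string> -> map<string, string>, writer required; from tags
  id: int32 -> int32, writer optional; from id
  no writer field matches reader signature
  score: float64 -> float64, writer required; from score
  balance: float64 -> float64, writer required; from balance
  attempts: int32 -> int32, writer optional; from attempts
  writer field retries has no reader counterpart
  writer field payload has no reader counterpart
  R1 fires at attempts
  R4 fires at attempts
  R1 fires at signature
  => forward: BREAKING (3)
decoding the User value with the v2 reader:
  read fails at kind under R5
  => FAILS_AT (kind, R5)
diffs on User not affecting the asked answer:
  added field retries to record User: required int32, tag 32, default 1 (in v2 it sits immediately before payload) -> no rule fires on it in User's dialect; the asked verdict holds


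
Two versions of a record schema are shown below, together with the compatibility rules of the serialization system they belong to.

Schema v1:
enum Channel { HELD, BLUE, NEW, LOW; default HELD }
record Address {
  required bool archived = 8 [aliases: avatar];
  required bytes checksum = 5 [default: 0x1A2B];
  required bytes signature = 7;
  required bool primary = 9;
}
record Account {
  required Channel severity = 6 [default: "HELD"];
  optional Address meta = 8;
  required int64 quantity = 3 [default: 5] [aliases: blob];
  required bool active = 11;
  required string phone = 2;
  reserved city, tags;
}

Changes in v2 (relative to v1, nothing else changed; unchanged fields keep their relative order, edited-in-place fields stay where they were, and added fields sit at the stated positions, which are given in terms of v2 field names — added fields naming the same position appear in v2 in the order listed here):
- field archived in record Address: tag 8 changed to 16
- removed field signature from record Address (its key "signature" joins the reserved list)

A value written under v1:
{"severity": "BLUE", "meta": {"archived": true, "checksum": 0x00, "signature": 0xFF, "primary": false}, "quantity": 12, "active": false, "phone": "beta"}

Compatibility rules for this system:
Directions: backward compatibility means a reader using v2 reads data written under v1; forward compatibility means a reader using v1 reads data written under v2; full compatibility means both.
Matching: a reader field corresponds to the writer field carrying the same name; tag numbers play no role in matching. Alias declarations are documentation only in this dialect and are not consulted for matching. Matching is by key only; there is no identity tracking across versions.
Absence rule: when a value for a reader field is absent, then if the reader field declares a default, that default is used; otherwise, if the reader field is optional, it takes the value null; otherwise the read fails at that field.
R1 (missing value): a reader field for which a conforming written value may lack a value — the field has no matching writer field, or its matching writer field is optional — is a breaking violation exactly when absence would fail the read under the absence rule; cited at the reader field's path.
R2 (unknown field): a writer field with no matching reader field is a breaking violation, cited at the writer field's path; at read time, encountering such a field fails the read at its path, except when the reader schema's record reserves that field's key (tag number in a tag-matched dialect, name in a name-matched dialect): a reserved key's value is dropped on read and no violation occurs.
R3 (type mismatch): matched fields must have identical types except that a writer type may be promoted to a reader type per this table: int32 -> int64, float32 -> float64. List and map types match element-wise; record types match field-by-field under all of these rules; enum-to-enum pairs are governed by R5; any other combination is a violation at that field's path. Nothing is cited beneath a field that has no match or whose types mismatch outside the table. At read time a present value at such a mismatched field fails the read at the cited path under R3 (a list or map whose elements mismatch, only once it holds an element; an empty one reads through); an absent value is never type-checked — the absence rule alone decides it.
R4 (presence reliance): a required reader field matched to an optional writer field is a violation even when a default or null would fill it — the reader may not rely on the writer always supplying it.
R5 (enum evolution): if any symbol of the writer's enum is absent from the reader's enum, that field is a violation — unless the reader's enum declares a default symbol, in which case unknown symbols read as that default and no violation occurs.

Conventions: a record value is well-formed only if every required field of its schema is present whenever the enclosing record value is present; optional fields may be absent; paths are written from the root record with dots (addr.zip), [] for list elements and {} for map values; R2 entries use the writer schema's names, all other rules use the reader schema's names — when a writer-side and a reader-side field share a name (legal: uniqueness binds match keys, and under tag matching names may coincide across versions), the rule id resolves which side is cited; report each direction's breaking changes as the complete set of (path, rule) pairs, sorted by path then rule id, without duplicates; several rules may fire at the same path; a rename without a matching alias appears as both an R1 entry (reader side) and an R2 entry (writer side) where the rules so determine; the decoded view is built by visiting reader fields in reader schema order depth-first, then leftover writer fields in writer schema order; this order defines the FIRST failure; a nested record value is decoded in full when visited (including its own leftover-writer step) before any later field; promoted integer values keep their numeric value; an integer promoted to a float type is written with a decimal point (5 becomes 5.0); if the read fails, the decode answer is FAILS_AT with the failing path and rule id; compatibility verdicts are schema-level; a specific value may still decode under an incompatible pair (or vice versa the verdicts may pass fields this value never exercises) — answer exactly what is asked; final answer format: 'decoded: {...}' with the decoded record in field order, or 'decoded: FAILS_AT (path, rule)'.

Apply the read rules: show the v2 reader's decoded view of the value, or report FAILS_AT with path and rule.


decoded: {"severity": "BLUE", "meta": {"archived": true, "checksum": 0x00, "primary": false}, "quantity": 12, "active": false, "phone": "beta"}

in Account below, arrows point writer -> reader
decoding the Account value with the v2 reader:
  severity := "BLUE"
  meta.archived := true
  meta.checksum := 0x00
  meta.primary := false
  writer meta.signature: reserved -> dropped
  quantity := 12
  active := false
  phone := "beta"
  => decoded: {"severity": "BLUE", "meta": {"archived": true, "checksum": 0x00, "primary": false}, "quantity": 12, "active": false, "phone": "beta"}
remaining Account differences; none change what is asked:
  field archived in record Address: tag 8 changed to 16 -> no rule fires on it and the decoded Account view is identical with or without it


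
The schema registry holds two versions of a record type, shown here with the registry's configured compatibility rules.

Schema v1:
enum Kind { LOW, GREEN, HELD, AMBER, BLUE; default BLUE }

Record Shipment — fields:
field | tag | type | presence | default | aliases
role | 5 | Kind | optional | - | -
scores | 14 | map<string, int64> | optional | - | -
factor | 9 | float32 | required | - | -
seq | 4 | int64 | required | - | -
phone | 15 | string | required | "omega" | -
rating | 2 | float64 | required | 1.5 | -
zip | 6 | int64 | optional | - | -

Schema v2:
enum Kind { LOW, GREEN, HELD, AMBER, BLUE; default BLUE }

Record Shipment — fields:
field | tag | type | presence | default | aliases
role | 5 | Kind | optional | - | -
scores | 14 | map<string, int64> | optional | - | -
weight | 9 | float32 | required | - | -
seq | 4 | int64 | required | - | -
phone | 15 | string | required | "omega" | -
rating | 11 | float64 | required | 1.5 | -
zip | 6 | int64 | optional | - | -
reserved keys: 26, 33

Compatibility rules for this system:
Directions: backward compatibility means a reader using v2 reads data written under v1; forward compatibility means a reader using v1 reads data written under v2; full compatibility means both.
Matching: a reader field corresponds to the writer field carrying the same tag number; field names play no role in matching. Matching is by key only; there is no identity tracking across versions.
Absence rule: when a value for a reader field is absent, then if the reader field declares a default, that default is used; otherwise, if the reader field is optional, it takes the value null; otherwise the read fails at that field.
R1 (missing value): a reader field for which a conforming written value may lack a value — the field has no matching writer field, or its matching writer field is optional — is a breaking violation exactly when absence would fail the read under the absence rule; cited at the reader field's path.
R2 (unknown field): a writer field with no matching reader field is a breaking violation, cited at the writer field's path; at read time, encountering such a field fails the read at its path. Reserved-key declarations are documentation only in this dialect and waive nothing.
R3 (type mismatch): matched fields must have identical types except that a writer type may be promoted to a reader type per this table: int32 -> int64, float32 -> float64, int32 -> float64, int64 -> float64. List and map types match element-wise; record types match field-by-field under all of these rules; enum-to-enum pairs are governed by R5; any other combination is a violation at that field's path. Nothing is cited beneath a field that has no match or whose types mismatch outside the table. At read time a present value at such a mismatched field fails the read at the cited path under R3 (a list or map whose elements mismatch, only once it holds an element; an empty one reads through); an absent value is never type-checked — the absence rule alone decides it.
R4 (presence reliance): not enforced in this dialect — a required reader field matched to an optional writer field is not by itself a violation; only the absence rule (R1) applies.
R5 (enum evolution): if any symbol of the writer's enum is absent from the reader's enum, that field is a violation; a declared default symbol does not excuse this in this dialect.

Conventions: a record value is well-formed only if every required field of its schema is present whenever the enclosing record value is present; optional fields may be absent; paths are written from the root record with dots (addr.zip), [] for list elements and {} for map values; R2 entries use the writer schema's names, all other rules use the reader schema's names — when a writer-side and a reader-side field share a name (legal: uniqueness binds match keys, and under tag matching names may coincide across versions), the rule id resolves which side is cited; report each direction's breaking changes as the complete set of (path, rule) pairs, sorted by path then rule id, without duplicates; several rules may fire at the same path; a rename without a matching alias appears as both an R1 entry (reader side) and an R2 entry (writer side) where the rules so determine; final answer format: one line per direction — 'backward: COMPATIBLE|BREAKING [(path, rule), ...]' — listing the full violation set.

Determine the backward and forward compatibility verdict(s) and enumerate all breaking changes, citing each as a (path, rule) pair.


backward: BREAKING [(rating, R2)]; forward: BREAKING [(rating, R2)]

arrows below run writer -> reader for Shipment
backward analysis of Shipment with v2 as reader and v1 as writer:
  role <- role (Kind -> Kind, writer optional)
  scores <- scores (map<string, int64> -> map<string, int64>, writer optional)
  weight <- factor (float32 -> float32, writer required)
  seq <- seq (int64 -> int64, writer required)
  phone <- phone (string -> string, writer required)
  rating has no writer counterpart
  zip <- zip (int64 -> int64, writer optional)
  writer field rating has no reader counterpart
  R2 fires at rating
  => backward verdict for Shipment: BREAKING, 1 violation(s)
forward analysis of Shipment with v1 as reader and v2 as writer:
  role <- role (Kind -> Kind, writer optional)
  scores <- scores (map<string, int64> -> map<string, int64>, writer optional)
  factor <- weight (float32 -> float32, writer required)
  seq <- seq (int64 -> int64, writer required)
  phone <- phone (string -> string, writer required)
  rating has no writer counterpart
  zip <- zip (int64 -> int64, writer optional)
  writer field rating has no reader counterpart
  R2 fires at rating
  => forward verdict for Shipment: BREAKING, 1 violation(s)


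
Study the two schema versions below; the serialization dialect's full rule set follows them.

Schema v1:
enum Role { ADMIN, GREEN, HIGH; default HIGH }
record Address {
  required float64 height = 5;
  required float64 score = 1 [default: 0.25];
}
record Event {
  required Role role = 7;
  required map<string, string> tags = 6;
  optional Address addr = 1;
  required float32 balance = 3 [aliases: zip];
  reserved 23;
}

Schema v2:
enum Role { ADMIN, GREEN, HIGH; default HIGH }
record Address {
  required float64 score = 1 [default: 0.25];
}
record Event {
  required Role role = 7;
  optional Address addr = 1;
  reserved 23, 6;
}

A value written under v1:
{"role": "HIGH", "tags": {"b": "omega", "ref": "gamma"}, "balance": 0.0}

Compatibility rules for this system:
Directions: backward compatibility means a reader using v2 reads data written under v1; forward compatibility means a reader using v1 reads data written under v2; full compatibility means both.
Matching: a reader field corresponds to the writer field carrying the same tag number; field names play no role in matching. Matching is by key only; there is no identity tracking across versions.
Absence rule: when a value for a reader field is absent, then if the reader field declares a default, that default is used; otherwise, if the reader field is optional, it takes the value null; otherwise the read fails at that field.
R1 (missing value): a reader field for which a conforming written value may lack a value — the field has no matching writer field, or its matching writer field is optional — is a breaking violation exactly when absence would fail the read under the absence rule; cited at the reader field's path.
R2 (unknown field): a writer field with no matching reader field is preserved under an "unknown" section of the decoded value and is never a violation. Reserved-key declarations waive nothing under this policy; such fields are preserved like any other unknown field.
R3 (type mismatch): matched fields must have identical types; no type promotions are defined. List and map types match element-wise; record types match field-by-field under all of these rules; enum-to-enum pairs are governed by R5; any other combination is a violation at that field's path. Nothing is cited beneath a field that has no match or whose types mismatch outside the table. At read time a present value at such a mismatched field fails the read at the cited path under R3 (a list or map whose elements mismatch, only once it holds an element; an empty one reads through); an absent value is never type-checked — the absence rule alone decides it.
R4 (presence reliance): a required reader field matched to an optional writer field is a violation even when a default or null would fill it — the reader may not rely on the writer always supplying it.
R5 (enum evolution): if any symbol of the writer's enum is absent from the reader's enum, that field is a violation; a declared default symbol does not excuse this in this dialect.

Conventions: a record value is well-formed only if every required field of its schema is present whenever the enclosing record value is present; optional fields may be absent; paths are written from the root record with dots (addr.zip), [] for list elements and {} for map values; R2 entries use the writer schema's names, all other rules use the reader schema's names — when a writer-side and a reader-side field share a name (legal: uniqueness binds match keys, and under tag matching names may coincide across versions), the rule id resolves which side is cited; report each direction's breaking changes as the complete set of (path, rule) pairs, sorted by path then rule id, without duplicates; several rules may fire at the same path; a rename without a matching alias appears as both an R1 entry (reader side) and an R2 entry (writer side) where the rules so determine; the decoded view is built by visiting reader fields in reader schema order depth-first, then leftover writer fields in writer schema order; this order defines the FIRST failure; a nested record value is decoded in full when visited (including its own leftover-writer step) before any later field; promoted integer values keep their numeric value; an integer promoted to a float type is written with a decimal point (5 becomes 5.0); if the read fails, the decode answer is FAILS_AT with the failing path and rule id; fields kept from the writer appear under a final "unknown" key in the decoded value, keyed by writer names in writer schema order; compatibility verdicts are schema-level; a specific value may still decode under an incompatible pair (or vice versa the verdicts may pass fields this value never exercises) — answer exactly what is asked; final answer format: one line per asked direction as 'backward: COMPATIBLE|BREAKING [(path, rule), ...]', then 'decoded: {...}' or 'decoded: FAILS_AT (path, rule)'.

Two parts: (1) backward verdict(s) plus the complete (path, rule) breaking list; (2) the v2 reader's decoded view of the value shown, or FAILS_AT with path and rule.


backward: COMPATIBLE []; decoded: {"role": "HIGH", "addr": null, "unknown": {"tags": {"b": "omega", "ref": "gamma"}, "balance": 0.0}}

in Event below, arrows point writer -> reader
backward for Event (reader v2, writer v1):
  role: Role -> Role, writer required; from role
  addr: Address -> Address, writer optional; from addr
  tags (writer side), unknown to reader
  balance (writer side), unknown to reader
  addr.score: float64 -> float64, writer required; from addr.score
  addr.height (writer side), unknown to reader
  => no violations; backward on Event: COMPATIBLE
migrating the Event value to v2:
  role := "HIGH"
  addr := null (absent, optional -> null)
  writer tags: kept under "unknown"
  writer balance: kept under "unknown"
  => decoded: {"role": "HIGH", "addr": null, "unknown": {"tags": {"b": "omega", "ref": "gamma"}, "balance": 0.0}}
the rest of the Event diff is inert for this question:
  removed field height from record Address -> its effect on Event is confined to the forward direction, not asked


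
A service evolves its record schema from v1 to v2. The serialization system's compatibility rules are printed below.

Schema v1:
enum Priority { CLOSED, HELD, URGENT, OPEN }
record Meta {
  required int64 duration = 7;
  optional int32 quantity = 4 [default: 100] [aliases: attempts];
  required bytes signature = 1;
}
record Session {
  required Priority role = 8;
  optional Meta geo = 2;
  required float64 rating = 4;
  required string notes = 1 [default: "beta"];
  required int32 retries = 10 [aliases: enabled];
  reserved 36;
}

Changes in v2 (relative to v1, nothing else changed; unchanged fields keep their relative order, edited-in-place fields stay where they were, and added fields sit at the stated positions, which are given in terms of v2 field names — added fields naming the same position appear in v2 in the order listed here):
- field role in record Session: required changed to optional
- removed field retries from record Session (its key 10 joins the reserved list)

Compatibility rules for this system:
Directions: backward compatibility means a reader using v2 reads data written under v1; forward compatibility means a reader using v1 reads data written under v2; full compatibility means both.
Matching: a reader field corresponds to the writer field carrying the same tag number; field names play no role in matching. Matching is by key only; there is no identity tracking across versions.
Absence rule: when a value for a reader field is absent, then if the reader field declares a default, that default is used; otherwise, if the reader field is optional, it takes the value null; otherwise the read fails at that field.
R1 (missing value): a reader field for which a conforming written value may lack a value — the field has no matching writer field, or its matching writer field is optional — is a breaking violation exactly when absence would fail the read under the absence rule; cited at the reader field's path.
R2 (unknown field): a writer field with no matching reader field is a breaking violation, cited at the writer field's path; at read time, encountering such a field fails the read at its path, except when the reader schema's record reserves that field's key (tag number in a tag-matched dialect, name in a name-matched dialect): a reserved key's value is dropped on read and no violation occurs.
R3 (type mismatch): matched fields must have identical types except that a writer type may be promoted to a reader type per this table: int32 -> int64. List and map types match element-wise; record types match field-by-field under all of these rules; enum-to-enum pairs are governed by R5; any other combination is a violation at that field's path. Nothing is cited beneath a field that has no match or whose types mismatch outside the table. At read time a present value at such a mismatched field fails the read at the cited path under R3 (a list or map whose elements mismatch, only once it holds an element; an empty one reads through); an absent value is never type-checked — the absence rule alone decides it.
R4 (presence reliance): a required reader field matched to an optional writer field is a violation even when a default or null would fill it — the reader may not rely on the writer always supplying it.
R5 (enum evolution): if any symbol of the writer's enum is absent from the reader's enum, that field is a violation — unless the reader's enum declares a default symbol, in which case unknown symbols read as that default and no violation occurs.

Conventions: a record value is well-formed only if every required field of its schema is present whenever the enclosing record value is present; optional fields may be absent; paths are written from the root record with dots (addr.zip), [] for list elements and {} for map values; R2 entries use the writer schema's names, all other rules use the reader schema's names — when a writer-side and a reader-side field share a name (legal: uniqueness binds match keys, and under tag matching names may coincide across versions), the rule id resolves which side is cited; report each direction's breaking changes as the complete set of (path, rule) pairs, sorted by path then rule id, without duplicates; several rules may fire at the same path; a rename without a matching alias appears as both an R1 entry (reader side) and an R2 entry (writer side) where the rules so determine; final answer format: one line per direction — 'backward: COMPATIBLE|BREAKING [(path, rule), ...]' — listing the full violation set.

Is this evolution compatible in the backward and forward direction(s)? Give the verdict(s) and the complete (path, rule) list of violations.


backward: COMPATIBLE []; forward: BREAKING [(retries, R1), (role, R1), (role, R4)]

arrows below run writer -> reader for Session
backward on Session — v2 reading data written by v1:
  Priority -> Priority, writer required: role aligns to role
  Meta -> Meta, writer optional: geo aligns to geo
  float64 -> float64, writer required: rating aligns to rating
  string -> string, writer required: notes aligns to notes
  writer field retries has no reader counterpart
  int64 -> int64, writer required: geo.duration aligns to geo.duration
  int32 -> int32, writer optional: geo.quantity aligns to geo.quantity
  bytes -> bytes, writer required: geo.signature aligns to geo.signature
  => no violations; backward on Session: COMPATIBLE
forward on Session — v1 reading data written by v2:
  Priority -> Priority, writer optional: role aligns to role
  Meta -> Meta, writer optional: geo aligns to geo
  float64 -> float64, writer required: rating aligns to rating
  string -> string, writer required: notes aligns to notes
  retries: no writer match
  int64 -> int64, writer required: geo.duration aligns to geo.duration
  int32 -> int32, writer optional: geo.quantity aligns to geo.quantity
  bytes -> bytes, writer required: geo.signature aligns to geo.signature
  breaking: (retries, R1)
  breaking: (role, R1)
  breaking: (role, R4)
  => forward verdict for Session: BREAKING, 3 violation(s)


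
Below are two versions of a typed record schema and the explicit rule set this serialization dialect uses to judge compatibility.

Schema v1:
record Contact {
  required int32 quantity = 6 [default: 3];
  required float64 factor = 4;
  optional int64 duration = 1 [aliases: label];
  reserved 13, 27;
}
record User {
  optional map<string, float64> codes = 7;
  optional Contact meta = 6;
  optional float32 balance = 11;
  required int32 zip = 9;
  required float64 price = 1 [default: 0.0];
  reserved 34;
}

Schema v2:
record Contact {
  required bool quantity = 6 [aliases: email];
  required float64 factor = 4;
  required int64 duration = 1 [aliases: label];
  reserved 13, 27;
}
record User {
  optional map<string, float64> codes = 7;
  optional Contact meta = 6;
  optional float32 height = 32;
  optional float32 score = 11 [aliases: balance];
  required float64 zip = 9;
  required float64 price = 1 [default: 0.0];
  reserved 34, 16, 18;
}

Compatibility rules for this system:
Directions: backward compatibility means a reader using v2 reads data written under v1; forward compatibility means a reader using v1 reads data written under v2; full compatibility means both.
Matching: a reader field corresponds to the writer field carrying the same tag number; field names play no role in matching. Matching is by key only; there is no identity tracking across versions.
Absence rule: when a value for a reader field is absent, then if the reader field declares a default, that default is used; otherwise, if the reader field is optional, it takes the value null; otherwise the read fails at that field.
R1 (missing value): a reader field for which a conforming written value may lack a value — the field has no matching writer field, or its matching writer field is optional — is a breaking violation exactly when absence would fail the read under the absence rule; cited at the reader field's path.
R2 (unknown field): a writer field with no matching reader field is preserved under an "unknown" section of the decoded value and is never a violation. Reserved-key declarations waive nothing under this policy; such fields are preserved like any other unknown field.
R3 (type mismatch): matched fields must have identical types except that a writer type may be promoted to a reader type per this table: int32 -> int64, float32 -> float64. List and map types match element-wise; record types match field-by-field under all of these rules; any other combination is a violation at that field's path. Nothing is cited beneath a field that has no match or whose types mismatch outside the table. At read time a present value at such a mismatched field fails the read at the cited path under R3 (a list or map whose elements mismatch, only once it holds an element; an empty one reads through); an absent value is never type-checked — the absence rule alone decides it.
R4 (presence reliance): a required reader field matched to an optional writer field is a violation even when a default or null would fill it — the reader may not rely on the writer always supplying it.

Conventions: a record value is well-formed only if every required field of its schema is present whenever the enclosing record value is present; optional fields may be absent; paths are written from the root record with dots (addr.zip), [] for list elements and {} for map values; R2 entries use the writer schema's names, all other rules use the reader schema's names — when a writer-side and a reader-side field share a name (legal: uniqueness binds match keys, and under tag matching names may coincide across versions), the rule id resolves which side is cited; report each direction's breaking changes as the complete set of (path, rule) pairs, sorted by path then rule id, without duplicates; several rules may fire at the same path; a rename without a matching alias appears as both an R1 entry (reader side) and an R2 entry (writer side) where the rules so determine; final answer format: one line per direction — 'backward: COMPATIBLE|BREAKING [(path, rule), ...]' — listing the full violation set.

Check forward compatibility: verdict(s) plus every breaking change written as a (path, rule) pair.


forward: BREAKING [(meta.quantity, R3), (zip, R3)]

in User below, arrows point writer -> reader
forward pass over User, reader schema v1, writer schema v2:
  codes: map<string, float64> -> map<string, float64>, writer optional; from codes
  meta: Contact -> Contact, writer optional; from meta
  balance: float32 -> float32, writer optional; from score
  zip: float64 -> int32, writer required; from zip
  price: float64 -> float64, writer required; from price
  leftover writer field: height
  meta.quantity: bool -> int32, writer required; from meta.quantity
  meta.factor: float64 -> float64, writer required; from meta.factor
  meta.duration: int64 -> int64, writer required; from meta.duration
  breaking: (meta.quantity, R3)
  breaking: (zip, R3)
  forward on User therefore BREAKING (2)
the other User changes do not affect what is asked:
  renamed field balance to score in record User (alias balance declared on the renamed field) -> no rule fires on it in User's dialect; the asked verdict holds
  field duration in record Contact: optional changed to required -> its effect on User is confined to the backward direction, not asked
  added field height to record User: optional float32, tag 32 (in v2 it sits immediately before score) -> no rule fires on it in User's dialect; the asked verdict holds
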